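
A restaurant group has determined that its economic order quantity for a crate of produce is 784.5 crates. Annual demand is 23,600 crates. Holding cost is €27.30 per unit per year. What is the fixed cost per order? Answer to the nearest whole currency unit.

Invert the EOQ relation Q*² = 2DS/H.
From Q* = √(2DS/H): S = Q*²H / (2D) = 784.5² × 27.3 / (2 × 23,600) = 355.9644.

S ≈ €356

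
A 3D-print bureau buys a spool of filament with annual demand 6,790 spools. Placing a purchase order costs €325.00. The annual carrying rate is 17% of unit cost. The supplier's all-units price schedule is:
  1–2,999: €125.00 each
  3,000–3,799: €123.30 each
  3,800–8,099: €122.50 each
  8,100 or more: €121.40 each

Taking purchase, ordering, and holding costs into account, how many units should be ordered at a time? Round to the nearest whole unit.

Q* ≈ 456 spools

Holding cost per unit per year at price C is H = 0.17·C.
Evaluate total cost at each tier's feasible EOQ or, if the EOQ is below the tier, at the tier's minimum quantity.
EOQ at €125.00 = 455.7 (feasible in tier 1): TC = 6,790×€125.00 + (6,790/455.7)×325 + (455.7/2)×0.17×€125.00 = €858,434.36.
EOQ at €123.30 = 458.9 < 3000, so use break Q=3000: TC = 6,790×€123.30 + (6,790/3000.0)×325 + (3000.0/2)×0.17×€123.30 = €869,384.08.
EOQ at €122.50 = 460.4 < 3800, so use break Q=3800: TC = 6,790×€122.50 + (6,790/3800.0)×325 + (3800.0/2)×0.17×€122.50 = €871,923.22.
EOQ at €121.40 = 462.4 < 8100, so use break Q=8100: TC = 6,790×€121.40 + (6,790/8100.0)×325 + (8100.0/2)×0.17×€121.40 = €908,162.34.
Lowest total cost is €858,434.36 at Q = 455.7.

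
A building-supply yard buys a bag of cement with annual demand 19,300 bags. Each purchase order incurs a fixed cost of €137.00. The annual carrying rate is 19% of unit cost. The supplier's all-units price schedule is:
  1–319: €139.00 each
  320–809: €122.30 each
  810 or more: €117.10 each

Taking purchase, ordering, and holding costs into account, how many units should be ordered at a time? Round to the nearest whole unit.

Q* ≈ 810 bags

Holding cost per unit per year at price C is H = 0.19·C.
For each price level, check whether its EOQ is feasible; otherwise the best quantity at that price is the breakpoint.
Tier 1 (€139.00): EOQ = 447.5 exceeds tier's upper bound 319, so this tier is dominated.
EOQ at €122.30 = 477.1 (feasible in tier 2): TC = 19,300×€122.30 + (19,300/477.1)×137 + (477.1/2)×0.19×€122.30 = €2,371,475.21.
EOQ at €117.10 = 487.5 < 810, so use break Q=810: TC = 19,300×€117.10 + (19,300/810.0)×137 + (810.0/2)×0.19×€117.10 = €2,272,305.17.
Lowest total cost is €2,272,305.17 at Q = 810.0.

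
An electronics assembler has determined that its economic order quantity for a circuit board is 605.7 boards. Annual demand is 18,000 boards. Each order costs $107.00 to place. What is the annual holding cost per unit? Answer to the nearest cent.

Squaring Q* = √(2DS/H) gives Q*² = 2DS/H.
From Q* = √(2DS/H): H = 2DS / Q*² = 2 × 18,000 × 107 / 605.7² = 10.4996.

H ≈ $10.50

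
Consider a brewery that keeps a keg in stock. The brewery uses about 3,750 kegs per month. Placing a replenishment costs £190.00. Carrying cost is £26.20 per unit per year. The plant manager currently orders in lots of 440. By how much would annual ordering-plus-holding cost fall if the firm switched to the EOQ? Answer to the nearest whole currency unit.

Annual demand D = 3,750 × 12 = 45,000.
EOQ = √(2DS/H) = √(2 × 45,000 × 190 / 26.2) ≈ 807.88.
Cost at Q* = (D/Q*)S + (Q*/2)H = √(2DSH) ≈ £21,166.48.
Cost at Q = 440: (45,000/440)×190 + (440/2)×26.2 = £19,431.82 + £5,764.00 = £25,195.82.
Excess = £25,195.82 − £21,166.48 = £4,029.34.

Extra cost ≈ £4,029 per year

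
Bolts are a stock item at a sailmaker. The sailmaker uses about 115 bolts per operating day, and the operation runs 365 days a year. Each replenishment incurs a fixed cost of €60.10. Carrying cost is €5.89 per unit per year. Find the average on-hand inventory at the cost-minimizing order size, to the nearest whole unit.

Annual demand D = 115 × 365 = 41,975.
Q* = √(2DS/H) = √(2 × 41,975 × 60.1 / 5.89) ≈ 925.53.
Average inventory = Q*/2 ≈ 925.53 / 2 = 462.764.

Average inventory ≈ 463 bolts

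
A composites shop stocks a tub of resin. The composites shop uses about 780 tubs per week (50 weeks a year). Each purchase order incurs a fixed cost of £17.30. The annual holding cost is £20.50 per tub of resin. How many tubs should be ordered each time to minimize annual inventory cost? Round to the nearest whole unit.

Q* ≈ 257 tubs

Annual demand D = 780 × 50 = 39,000.
EOQ = √(2DS / H) = √(2 × 39,000 × 17.3 / 20.5).
= √(1,349,400 / 20.5) = √65,824.3902 ≈ 256.563.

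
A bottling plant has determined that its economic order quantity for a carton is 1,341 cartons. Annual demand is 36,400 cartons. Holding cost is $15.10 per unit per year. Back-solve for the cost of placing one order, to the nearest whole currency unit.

Squaring Q* = √(2DS/H) gives Q*² = 2DS/H.
From Q* = √(2DS/H): S = Q*²H / (2D) = 1,341² × 15.1 / (2 × 36,400) = 372.9951.

S ≈ $373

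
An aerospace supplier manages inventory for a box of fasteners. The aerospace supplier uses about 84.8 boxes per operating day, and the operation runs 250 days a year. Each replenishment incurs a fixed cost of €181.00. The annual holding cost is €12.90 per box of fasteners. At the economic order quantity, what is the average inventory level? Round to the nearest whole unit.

Average inventory ≈ 386 boxes

Annual demand D = 84.8 × 250 = 21,200.
The optimal lot size = √(2DS/H) = √(2 × 21,200 × 181 / 12.9) ≈ 771.31.
Average inventory = Q*/2 ≈ 771.31 / 2 = 385.654.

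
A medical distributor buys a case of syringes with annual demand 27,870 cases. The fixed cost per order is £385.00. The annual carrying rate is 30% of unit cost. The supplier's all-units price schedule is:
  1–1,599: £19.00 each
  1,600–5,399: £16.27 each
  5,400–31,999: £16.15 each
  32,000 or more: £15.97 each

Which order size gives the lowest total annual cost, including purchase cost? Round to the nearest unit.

Holding cost per unit per year at price C is H = 0.30·C.
For each price level, check whether its EOQ is feasible; otherwise the best quantity at that price is the breakpoint.
Tier 1 (£19.00): EOQ = 1940.3 exceeds tier's upper bound 1599, so this tier is dominated.
EOQ at £16.27 = 2096.8 (feasible in tier 2): TC = 27,870×£16.27 + (27,870/2096.8)×385 + (2096.8/2)×0.30×£16.27 = £463,679.44.
EOQ at £16.15 = 2104.6 < 5400, so use break Q=5400: TC = 27,870×£16.15 + (27,870/5400.0)×385 + (5400.0/2)×0.30×£16.15 = £465,169.03.
EOQ at £15.97 = 2116.4 < 32000, so use break Q=32000: TC = 27,870×£15.97 + (27,870/32000.0)×385 + (32000.0/2)×0.30×£15.97 = £522,075.21.
Lowest total cost is £463,679.44 at Q = 2096.8.

Q* ≈ 2,097 cases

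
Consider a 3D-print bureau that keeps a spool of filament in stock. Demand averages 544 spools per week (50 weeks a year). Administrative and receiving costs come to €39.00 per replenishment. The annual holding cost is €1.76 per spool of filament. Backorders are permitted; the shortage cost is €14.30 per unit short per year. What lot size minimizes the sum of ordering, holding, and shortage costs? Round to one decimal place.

Annual demand D = 544 × 50 = 27,200.
With planned backorders, Q* = √(2DS/H) · √((H+B)/B).
√(2DS/H) = √(2 × 27,200 × 39 / 1.76) = 1097.932.
√((H+B)/B) = √((1.76+14.3)/14.3) = 1.0598.
Q* ≈ 1163.537.

Q* ≈ 1,163.5 spools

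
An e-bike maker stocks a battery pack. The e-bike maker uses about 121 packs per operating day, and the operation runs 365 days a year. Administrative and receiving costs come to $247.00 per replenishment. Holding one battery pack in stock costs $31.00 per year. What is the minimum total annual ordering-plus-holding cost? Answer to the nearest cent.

TC* ≈ $26,006.59

Annual demand D = 121 × 365 = 44,165.
The optimal lot size = √(2DS/H) = √(2 × 44,165 × 247 / 31) ≈ 838.92.
At Q*, ordering cost (D/Q*)S equals holding cost (Q*/2)H, each = √(DSH/2).
Minimum total = √(2DSH) = √(2 × 44,165 × 247 × 31) ≈ 26006.592.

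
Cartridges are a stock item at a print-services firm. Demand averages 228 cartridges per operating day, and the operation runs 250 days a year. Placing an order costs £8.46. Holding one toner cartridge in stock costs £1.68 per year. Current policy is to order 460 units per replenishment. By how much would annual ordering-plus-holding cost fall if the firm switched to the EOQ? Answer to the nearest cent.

Extra cost ≈ £161.81 per year

Annual demand D = 228 × 250 = 57,000.
EOQ = √(2DS/H) = √(2 × 57,000 × 8.46 / 1.68) ≈ 757.68.
Cost at Q* = (D/Q*)S + (Q*/2)H = √(2DSH) ≈ £1,272.89.
Cost at Q = 460: (57,000/460)×8.46 + (460/2)×1.68 = £1,048.30 + £386.40 = £1,434.70.
Excess = £1,434.70 − £1,272.89 = £161.81.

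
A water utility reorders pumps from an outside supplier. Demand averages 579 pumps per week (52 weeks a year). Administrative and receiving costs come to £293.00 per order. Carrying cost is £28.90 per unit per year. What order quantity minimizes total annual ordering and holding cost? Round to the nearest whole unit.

Annual demand D = 579 × 52 = 30,108.
EOQ = √(2DS / H) = √(2 × 30,108 × 293 / 28.9).
= √(17,643,288 / 28.9) = √610,494.3945 ≈ 781.341.

Q* ≈ 781 pumps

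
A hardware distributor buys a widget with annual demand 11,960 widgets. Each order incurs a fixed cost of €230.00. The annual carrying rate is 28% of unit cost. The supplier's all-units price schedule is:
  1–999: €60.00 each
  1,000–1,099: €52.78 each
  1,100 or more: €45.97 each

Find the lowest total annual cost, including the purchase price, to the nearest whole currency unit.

TC* ≈ €559,381

Holding cost per unit per year at price C is H = 0.28·C.
Evaluate total cost at each tier's feasible EOQ or, if the EOQ is below the tier, at the tier's minimum quantity.
EOQ at €60.00 = 572.3 (feasible in tier 1): TC = 11,960×€60.00 + (11,960/572.3)×230 + (572.3/2)×0.28×€60.00 = €727,213.89.
EOQ at €52.78 = 610.1 < 1000, so use break Q=1000: TC = 11,960×€52.78 + (11,960/1000.0)×230 + (1000.0/2)×0.28×€52.78 = €641,388.80.
EOQ at €45.97 = 653.8 < 1100, so use break Q=1100: TC = 11,960×€45.97 + (11,960/1100.0)×230 + (1100.0/2)×0.28×€45.97 = €559,381.31.
Lowest total cost among the candidates is at Q = 1100.0.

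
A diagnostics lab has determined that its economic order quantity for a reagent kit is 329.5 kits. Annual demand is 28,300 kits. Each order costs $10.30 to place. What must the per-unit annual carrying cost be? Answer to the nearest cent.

Squaring Q* = √(2DS/H) gives Q*² = 2DS/H.
From Q* = √(2DS/H): H = 2DS / Q*² = 2 × 28,300 × 10.3 / 329.5² = 5.3696.

H ≈ $5.37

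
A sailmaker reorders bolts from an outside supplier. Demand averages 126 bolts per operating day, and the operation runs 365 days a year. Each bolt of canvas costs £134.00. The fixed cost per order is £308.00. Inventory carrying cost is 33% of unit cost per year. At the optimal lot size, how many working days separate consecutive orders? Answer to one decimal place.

Annual demand D = 126 × 365 = 45,990.
Holding cost H = 0.33 × £134.00 = £44.2200 per unit per year.
EOQ = √(2DS/H) = √(2 × 45,990 × 308 / 44.22) ≈ 800.41.
Cycle time = Q*/D × 365 = 800.41 / 45,990 × 365 ≈ 6.352 days.

T ≈ 6.4 days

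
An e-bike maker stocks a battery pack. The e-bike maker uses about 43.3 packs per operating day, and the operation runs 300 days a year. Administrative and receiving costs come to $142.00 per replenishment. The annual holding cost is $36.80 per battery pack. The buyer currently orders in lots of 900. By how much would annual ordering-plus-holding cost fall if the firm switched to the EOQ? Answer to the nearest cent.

Extra cost ≈ $6,957.88 per year

Annual demand D = 43.3 × 300 = 12,990.
EOQ = √(2DS/H) = √(2 × 12,990 × 142 / 36.8) ≈ 316.62.
Cost at Q* = (D/Q*)S + (Q*/2)H = √(2DSH) ≈ $11,651.66.
Cost at Q = 900: (12,990/900)×142 + (900/2)×36.8 = $2,049.53 + $16,560.00 = $18,609.53.
Excess = $18,609.53 − $11,651.66 = $6,957.88.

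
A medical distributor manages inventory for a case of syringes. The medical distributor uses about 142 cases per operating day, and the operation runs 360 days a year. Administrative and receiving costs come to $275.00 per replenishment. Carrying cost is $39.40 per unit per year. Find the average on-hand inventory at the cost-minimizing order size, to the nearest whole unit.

Average inventory ≈ 422 cases

Annual demand D = 142 × 360 = 51,120.
EOQ = √(2DS/H) = √(2 × 51,120 × 275 / 39.4) ≈ 844.75.
Average inventory = Q*/2 ≈ 844.75 / 2 = 422.375.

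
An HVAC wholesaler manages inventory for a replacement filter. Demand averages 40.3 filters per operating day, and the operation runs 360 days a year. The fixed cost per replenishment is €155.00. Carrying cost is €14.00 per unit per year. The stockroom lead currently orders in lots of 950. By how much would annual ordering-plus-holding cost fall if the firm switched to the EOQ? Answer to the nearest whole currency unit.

Extra cost ≈ €1,082 per year

Annual demand D = 40.3 × 360 = 14,508.
EOQ = √(2DS/H) = √(2 × 14,508 × 155 / 14) ≈ 566.79.
Cost at Q* = (D/Q*)S + (Q*/2)H = √(2DSH) ≈ €7,935.03.
Cost at Q = 950: (14,508/950)×155 + (950/2)×14 = €2,367.09 + €6,650.00 = €9,017.09.
Excess = €9,017.09 − €7,935.03 = €1,082.06.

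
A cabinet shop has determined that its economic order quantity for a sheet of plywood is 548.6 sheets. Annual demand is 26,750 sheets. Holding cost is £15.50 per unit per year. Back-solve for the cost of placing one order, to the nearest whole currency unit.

Invert the EOQ relation Q*² = 2DS/H.
From Q* = √(2DS/H): S = Q*²H / (2D) = 548.6² × 15.5 / (2 × 26,750) = 87.1946.

S ≈ £87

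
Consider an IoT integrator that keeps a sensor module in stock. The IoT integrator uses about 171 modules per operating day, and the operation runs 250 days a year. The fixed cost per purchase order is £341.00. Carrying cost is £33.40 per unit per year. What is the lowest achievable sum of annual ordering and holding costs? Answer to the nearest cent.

Annual demand D = 171 × 250 = 42,750.
EOQ = √(2DS/H) = √(2 × 42,750 × 341 / 33.4) ≈ 934.30.
At the optimum the two cost components are equal, so total cost = 2·(Q*/2)H = Q*·H.
Minimum total = √(2DSH) = √(2 × 42,750 × 341 × 33.4) ≈ 31205.668.

TC* ≈ £31,205.67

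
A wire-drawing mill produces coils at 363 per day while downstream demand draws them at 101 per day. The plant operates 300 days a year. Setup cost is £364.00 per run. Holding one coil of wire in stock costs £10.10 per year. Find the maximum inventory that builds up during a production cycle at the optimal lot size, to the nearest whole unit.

Annual demand D = 101 × 300 = 30,300.
Production build-up factor (1 − d/p) = 1 − 101/363 = 0.7218.
Q* = √(2DS / (H(1 − d/p))) = √(2 × 30,300 × 364 / (10.1 × 0.7218)).
= √(22,058,400 / 7.2898) ≈ 1739.518.
Maximum inventory = Q*(1 − d/p) = 1739.518 × 0.7218 ≈ 1255.520.

I_max ≈ 1,256 coils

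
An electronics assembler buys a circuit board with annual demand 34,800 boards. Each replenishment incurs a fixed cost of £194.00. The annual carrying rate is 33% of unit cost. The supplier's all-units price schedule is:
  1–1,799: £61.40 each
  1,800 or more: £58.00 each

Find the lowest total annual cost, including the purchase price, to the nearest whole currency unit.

TC* ≈ £2,039,377

Holding cost per unit per year at price C is H = 0.33·C.
Evaluate total cost at each tier's feasible EOQ or, if the EOQ is below the tier, at the tier's minimum quantity.
EOQ at £61.40 = 816.3 (feasible in tier 1): TC = 34,800×£61.40 + (34,800/816.3)×194 + (816.3/2)×0.33×£61.40 = £2,153,260.42.
EOQ at £58.00 = 839.9 < 1800, so use break Q=1800: TC = 34,800×£58.00 + (34,800/1800.0)×194 + (1800.0/2)×0.33×£58.00 = £2,039,376.67.
Lowest total cost among the candidates is at Q = 1800.0.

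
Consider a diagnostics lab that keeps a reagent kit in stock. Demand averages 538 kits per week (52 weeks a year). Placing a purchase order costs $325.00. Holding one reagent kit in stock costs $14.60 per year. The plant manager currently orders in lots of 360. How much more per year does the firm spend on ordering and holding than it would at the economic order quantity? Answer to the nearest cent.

Annual demand D = 538 × 52 = 27,976.
EOQ = √(2DS/H) = √(2 × 27,976 × 325 / 14.6) ≈ 1116.02.
Cost at Q* = (D/Q*)S + (Q*/2)H = √(2DSH) ≈ $16,293.93.
Cost at Q = 360: (27,976/360)×325 + (360/2)×14.6 = $25,256.11 + $2,628.00 = $27,884.11.
Excess = $27,884.11 − $16,293.93 = $11,590.18.

Extra cost ≈ $11,590.18 per year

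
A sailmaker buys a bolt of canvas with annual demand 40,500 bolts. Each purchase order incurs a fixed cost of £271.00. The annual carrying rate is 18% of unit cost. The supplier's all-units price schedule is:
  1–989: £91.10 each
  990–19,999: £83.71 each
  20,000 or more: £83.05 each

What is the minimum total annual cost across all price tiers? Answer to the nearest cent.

TC* ≈ £3,408,441.62

Holding cost per unit per year at price C is H = 0.18·C.
For each price level, check whether its EOQ is feasible; otherwise the best quantity at that price is the breakpoint.
Tier 1 (£91.10): EOQ = 1157.0 exceeds tier's upper bound 989, so this tier is dominated.
EOQ at £83.71 = 1207.0 (feasible in tier 2): TC = 40,500×£83.71 + (40,500/1207.0)×271 + (1207.0/2)×0.18×£83.71 = £3,408,441.62.
EOQ at £83.05 = 1211.8 < 20000, so use break Q=20000: TC = 40,500×£83.05 + (40,500/20000.0)×271 + (20000.0/2)×0.18×£83.05 = £3,513,563.77.
Lowest total cost among the candidates is at Q = 1207.0.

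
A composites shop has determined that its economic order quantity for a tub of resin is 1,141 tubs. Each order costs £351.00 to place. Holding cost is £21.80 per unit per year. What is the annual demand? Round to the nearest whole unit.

Squaring Q* = √(2DS/H) gives Q*² = 2DS/H.
From Q* = √(2DS/H): D = Q*²H / (2S) = 1,141² × 21.8 / (2 × 351) = 40428.783.

D ≈ 40,429 tubs per year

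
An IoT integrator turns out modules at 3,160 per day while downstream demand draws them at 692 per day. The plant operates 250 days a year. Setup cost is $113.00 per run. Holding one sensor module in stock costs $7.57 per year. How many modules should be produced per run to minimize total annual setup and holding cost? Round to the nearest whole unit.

Q* ≈ 2,572 modules

Annual demand D = 692 × 250 = 173,000.
Production build-up factor (1 − d/p) = 1 − 692/3,160 = 0.7810.
Q* = √(2DS / (H(1 − d/p))) = √(2 × 173,000 × 113 / (7.57 × 0.7810)).
= √(39,098,000 / 5.9123) ≈ 2571.582.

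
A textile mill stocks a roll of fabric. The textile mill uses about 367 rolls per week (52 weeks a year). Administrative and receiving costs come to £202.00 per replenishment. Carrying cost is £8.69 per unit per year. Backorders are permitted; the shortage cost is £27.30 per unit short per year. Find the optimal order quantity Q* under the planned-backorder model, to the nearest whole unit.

Annual demand D = 367 × 52 = 19,084.
With planned backorders, Q* = √(2DS/H) · √((H+B)/B).
√(2DS/H) = √(2 × 19,084 × 202 / 8.69) = 941.923.
√((H+B)/B) = √((8.69+27.3)/27.3) = 1.1482.
Q* ≈ 1081.496.

Q* ≈ 1,081 rolls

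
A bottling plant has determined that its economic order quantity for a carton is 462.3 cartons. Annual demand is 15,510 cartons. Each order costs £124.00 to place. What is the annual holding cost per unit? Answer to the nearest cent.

H ≈ £18.00

The basic EOQ model gives Q* = √(2DS/H); rearrange for the unknown.
From Q* = √(2DS/H): H = 2DS / Q*² = 2 × 15,510 × 124 / 462.3² = 17.9976.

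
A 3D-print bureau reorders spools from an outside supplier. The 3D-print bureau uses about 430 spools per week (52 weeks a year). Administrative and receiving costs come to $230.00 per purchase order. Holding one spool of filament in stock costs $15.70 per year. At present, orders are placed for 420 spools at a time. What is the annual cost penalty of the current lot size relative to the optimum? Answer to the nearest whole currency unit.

Extra cost ≈ $2,834 per year

Annual demand D = 430 × 52 = 22,360.
EOQ = √(2DS/H) = √(2 × 22,360 × 230 / 15.7) ≈ 809.40.
Cost at Q* = (D/Q*)S + (Q*/2)H = √(2DSH) ≈ $12,707.63.
Cost at Q = 420: (22,360/420)×230 + (420/2)×15.7 = $12,244.76 + $3,297.00 = $15,541.76.
Excess = $15,541.76 − $12,707.63 = $2,834.13.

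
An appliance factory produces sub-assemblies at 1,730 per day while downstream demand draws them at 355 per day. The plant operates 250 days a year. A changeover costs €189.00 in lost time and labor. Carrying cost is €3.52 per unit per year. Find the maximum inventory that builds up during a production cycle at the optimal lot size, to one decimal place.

I_max ≈ 2,752.2 sub-assemblies

Annual demand D = 355 × 250 = 88,750.
Production build-up factor (1 − d/p) = 1 − 355/1,730 = 0.7948.
Q* = √(2DS / (H(1 − d/p))) = √(2 × 88,750 × 189 / (3.52 × 0.7948)).
= √(33,547,500 / 2.7977) ≈ 3462.824.
Maximum inventory = Q*(1 − d/p) = 3462.824 × 0.7948 ≈ 2752.245.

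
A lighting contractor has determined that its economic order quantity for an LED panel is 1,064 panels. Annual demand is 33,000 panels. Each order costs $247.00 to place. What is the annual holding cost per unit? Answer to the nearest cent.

The basic EOQ model gives Q* = √(2DS/H); rearrange for the unknown.
From Q* = √(2DS/H): H = 2DS / Q*² = 2 × 33,000 × 247 / 1,064² = 14.3998.

H ≈ $14.40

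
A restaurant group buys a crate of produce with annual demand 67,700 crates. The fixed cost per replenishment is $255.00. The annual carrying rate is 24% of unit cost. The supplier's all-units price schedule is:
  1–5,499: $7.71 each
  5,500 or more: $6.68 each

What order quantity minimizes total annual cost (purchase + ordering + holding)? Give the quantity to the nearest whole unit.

Holding cost per unit per year at price C is H = 0.24·C.
Evaluate total cost at each tier's feasible EOQ or, if the EOQ is below the tier, at the tier's minimum quantity.
EOQ at $7.71 = 4319.6 (feasible in tier 1): TC = 67,700×$7.71 + (67,700/4319.6)×255 + (4319.6/2)×0.24×$7.71 = $529,960.04.
EOQ at $6.68 = 4640.7 < 5500, so use break Q=5500: TC = 67,700×$6.68 + (67,700/5500.0)×255 + (5500.0/2)×0.24×$6.68 = $459,783.62.
Lowest total cost is $459,783.62 at Q = 5500.0.

Q* ≈ 5,500 crates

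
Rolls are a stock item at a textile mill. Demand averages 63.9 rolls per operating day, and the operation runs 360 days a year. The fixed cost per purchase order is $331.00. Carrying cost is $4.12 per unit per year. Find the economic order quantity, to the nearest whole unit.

Q* ≈ 1,923 rolls

Annual demand D = 63.9 × 360 = 23,004.
EOQ = √(2DS / H) = √(2 × 23,004 × 331 / 4.12).
= √(15,228,648 / 4.12) = √3,696,273.7864 ≈ 1922.570.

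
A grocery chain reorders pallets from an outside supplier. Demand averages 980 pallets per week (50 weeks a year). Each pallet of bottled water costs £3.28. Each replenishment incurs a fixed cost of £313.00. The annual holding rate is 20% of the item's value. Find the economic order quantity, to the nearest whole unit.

Q* ≈ 6,838 pallets

Annual demand D = 980 × 50 = 49,000.
Holding cost H = 0.20 × £3.28 = £0.6560 per unit per year.
EOQ = √(2DS / H) = √(2 × 49,000 × 313 / 0.656).
= √(30,674,000 / 0.656) = √46,759,146.3415 ≈ 6838.066.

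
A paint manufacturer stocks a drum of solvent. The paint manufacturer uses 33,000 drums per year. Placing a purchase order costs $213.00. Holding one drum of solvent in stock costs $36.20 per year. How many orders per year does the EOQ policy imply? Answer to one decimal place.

Q* = √(2DS/H) = √(2 × 33,000 × 213 / 36.2) ≈ 623.17.
Orders per year = D / Q* = 33,000 / 623.17 ≈ 52.955.

N ≈ 53.0 orders per year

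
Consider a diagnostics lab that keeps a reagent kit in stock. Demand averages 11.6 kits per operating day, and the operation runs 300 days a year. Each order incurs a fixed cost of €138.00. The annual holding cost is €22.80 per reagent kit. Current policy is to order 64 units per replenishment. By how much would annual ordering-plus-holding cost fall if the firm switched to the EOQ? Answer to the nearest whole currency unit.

Annual demand D = 11.6 × 300 = 3,480.
EOQ = √(2DS/H) = √(2 × 3,480 × 138 / 22.8) ≈ 205.25.
Cost at Q* = (D/Q*)S + (Q*/2)H = √(2DSH) ≈ €4,679.63.
Cost at Q = 64: (3,480/64)×138 + (64/2)×22.8 = €7,503.75 + €729.60 = €8,233.35.
Excess = €8,233.35 − €4,679.63 = €3,553.72.

Extra cost ≈ €3,554 per year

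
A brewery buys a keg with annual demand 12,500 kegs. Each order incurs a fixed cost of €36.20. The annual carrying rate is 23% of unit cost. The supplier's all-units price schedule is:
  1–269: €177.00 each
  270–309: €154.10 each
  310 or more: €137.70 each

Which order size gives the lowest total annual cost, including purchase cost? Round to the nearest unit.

Q* ≈ 310 kegs

Holding cost per unit per year at price C is H = 0.23·C.
Evaluate total cost at each tier's feasible EOQ or, if the EOQ is below the tier, at the tier's minimum quantity.
EOQ at €177.00 = 149.1 (feasible in tier 1): TC = 12,500×€177.00 + (12,500/149.1)×36.2 + (149.1/2)×0.23×€177.00 = €2,218,569.81.
EOQ at €154.10 = 159.8 < 270, so use break Q=270: TC = 12,500×€154.10 + (12,500/270.0)×36.2 + (270.0/2)×0.23×€154.10 = €1,932,710.73.
EOQ at €137.70 = 169.0 < 310, so use break Q=310: TC = 12,500×€137.70 + (12,500/310.0)×36.2 + (310.0/2)×0.23×€137.70 = €1,727,618.68.
Lowest total cost is €1,727,618.68 at Q = 310.0.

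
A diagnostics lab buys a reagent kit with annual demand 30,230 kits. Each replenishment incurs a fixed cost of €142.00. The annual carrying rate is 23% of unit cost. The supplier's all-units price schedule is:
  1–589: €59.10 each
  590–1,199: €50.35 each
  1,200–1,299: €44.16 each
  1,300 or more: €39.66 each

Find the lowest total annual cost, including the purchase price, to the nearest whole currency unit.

TC* ≈ €1,208,153

Holding cost per unit per year at price C is H = 0.23·C.
For each price level, check whether its EOQ is feasible; otherwise the best quantity at that price is the breakpoint.
Tier 1 (€59.10): EOQ = 794.7 exceeds tier's upper bound 589, so this tier is dominated.
EOQ at €50.35 = 861.0 (feasible in tier 2): TC = 30,230×€50.35 + (30,230/861.0)×142 + (861.0/2)×0.23×€50.35 = €1,532,051.57.
EOQ at €44.16 = 919.4 < 1200, so use break Q=1200: TC = 30,230×€44.16 + (30,230/1200.0)×142 + (1200.0/2)×0.23×€44.16 = €1,344,628.10.
EOQ at €39.66 = 970.1 < 1300, so use break Q=1300: TC = 30,230×€39.66 + (30,230/1300.0)×142 + (1300.0/2)×0.23×€39.66 = €1,208,153.02.
Lowest total cost among the candidates is at Q = 1300.0.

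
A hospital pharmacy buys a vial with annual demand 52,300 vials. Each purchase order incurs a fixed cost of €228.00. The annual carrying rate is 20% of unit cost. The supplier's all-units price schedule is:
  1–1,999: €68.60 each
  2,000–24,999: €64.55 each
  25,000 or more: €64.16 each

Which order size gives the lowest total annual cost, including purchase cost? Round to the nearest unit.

Holding cost per unit per year at price C is H = 0.20·C.
For each price level, check whether its EOQ is feasible; otherwise the best quantity at that price is the breakpoint.
EOQ at €68.60 = 1318.4 (feasible in tier 1): TC = 52,300×€68.60 + (52,300/1318.4)×228 + (1318.4/2)×0.20×€68.60 = €3,605,868.82.
EOQ at €64.55 = 1359.2 < 2000, so use break Q=2000: TC = 52,300×€64.55 + (52,300/2000.0)×228 + (2000.0/2)×0.20×€64.55 = €3,394,837.20.
EOQ at €64.16 = 1363.3 < 25000, so use break Q=25000: TC = 52,300×€64.16 + (52,300/25000.0)×228 + (25000.0/2)×0.20×€64.16 = €3,516,444.98.
Lowest total cost is €3,394,837.20 at Q = 2000.0.

Q* ≈ 2,000 vials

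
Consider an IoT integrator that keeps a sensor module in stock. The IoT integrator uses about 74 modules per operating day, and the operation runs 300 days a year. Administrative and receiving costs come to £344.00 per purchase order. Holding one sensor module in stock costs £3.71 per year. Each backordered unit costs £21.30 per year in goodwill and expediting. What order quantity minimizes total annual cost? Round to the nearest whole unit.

Annual demand D = 74 × 300 = 22,200.
With planned backorders, Q* = √(2DS/H) · √((H+B)/B).
√(2DS/H) = √(2 × 22,200 × 344 / 3.71) = 2029.008.
√((H+B)/B) = √((3.71+21.3)/21.3) = 1.0836.
Q* ≈ 2198.623.

Q* ≈ 2,199 modules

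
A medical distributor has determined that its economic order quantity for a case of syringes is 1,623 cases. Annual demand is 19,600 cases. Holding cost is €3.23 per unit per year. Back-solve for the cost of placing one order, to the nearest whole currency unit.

S ≈ €217

Squaring Q* = √(2DS/H) gives Q*² = 2DS/H.
From Q* = √(2DS/H): S = Q*²H / (2D) = 1,623² × 3.23 / (2 × 19,600) = 217.0469.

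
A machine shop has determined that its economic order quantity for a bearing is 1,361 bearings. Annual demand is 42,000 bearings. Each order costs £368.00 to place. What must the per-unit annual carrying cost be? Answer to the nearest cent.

Invert the EOQ relation Q*² = 2DS/H.
From Q* = √(2DS/H): H = 2DS / Q*² = 2 × 42,000 × 368 / 1,361² = 16.6883.

H ≈ £16.69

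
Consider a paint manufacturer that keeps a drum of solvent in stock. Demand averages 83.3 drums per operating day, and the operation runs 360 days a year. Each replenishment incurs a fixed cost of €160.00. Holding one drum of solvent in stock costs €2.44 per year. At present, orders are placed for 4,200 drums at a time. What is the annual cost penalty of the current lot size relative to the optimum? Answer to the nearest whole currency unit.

Extra cost ≈ €1,428 per year

Annual demand D = 83.3 × 360 = 29,988.
EOQ = √(2DS/H) = √(2 × 29,988 × 160 / 2.44) ≈ 1983.14.
Cost at Q* = (D/Q*)S + (Q*/2)H = √(2DSH) ≈ €4,838.87.
Cost at Q = 4,200: (29,988/4,200)×160 + (4,200/2)×2.44 = €1,142.40 + €5,124.00 = €6,266.40.
Excess = €6,266.40 − €4,838.87 = €1,427.53.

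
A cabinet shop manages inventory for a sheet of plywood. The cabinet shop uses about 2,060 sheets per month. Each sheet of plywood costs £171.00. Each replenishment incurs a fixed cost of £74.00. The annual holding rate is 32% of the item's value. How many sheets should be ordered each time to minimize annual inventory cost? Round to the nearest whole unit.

Annual demand D = 2,060 × 12 = 24,720.
Holding cost H = 0.32 × £171.00 = £54.7200 per unit per year.
EOQ = √(2DS / H) = √(2 × 24,720 × 74 / 54.72).
= √(3,658,560 / 54.72) = √66,859.6491 ≈ 258.572.

Q* ≈ 259 sheets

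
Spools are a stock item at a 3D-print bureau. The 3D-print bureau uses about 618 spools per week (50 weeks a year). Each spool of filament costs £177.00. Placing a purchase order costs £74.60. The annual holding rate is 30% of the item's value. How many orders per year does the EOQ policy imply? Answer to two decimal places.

Annual demand D = 618 × 50 = 30,900.
Holding cost H = 0.30 × £177.00 = £53.1000 per unit per year.
EOQ = √(2DS/H) = √(2 × 30,900 × 74.6 / 53.1) ≈ 294.66.
Orders per year = D / Q* = 30,900 / 294.66 ≈ 104.868.

N ≈ 104.87 orders per year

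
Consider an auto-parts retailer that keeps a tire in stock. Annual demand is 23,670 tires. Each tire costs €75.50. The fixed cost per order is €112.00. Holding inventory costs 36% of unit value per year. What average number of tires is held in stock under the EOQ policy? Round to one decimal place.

Average inventory ≈ 220.8 tires

Holding cost H = 0.36 × €75.50 = €27.1800 per unit per year.
EOQ = √(2DS/H) = √(2 × 23,670 × 112 / 27.18) ≈ 441.67.
Average inventory = Q*/2 ≈ 441.67 / 2 = 220.835.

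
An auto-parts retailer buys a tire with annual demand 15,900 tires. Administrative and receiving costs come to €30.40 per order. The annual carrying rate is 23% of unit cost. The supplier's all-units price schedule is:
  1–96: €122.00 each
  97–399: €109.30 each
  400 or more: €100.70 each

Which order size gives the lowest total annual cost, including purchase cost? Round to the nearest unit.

Q* ≈ 400 tires

Holding cost per unit per year at price C is H = 0.23·C.
For each price level, check whether its EOQ is feasible; otherwise the best quantity at that price is the breakpoint.
Tier 1 (€122.00): EOQ = 185.6 exceeds tier's upper bound 96, so this tier is dominated.
EOQ at €109.30 = 196.1 (feasible in tier 2): TC = 15,900×€109.30 + (15,900/196.1)×30.4 + (196.1/2)×0.23×€109.30 = €1,742,799.74.
EOQ at €100.70 = 204.3 < 400, so use break Q=400: TC = 15,900×€100.70 + (15,900/400.0)×30.4 + (400.0/2)×0.23×€100.70 = €1,606,970.60.
Lowest total cost is €1,606,970.60 at Q = 400.0.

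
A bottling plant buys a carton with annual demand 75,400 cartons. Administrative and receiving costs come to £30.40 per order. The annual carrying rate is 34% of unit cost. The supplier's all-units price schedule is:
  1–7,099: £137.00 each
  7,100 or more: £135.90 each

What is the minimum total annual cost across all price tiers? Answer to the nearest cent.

TC* ≈ £10,344,412.93

Holding cost per unit per year at price C is H = 0.34·C.
Candidates are each tier's EOQ (if it falls in that tier) and each price-break quantity.
EOQ at £137.00 = 313.7 (feasible in tier 1): TC = 75,400×£137.00 + (75,400/313.7)×30.4 + (313.7/2)×0.34×£137.00 = £10,344,412.93.
EOQ at £135.90 = 315.0 < 7100, so use break Q=7100: TC = 75,400×£135.90 + (75,400/7100.0)×30.4 + (7100.0/2)×0.34×£135.90 = £10,411,214.14.
Lowest total cost among the candidates is at Q = 313.7.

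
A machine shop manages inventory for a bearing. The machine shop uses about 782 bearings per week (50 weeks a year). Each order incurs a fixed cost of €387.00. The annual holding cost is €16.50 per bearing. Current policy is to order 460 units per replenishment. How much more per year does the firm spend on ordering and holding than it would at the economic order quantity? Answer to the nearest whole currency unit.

Annual demand D = 782 × 50 = 39,100.
EOQ = √(2DS/H) = √(2 × 39,100 × 387 / 16.5) ≈ 1354.31.
Cost at Q* = (D/Q*)S + (Q*/2)H = √(2DSH) ≈ €22,346.05.
Cost at Q = 460: (39,100/460)×387 + (460/2)×16.5 = €32,895.00 + €3,795.00 = €36,690.00.
Excess = €36,690.00 − €22,346.05 = €14,343.95.

Extra cost ≈ €14,344 per year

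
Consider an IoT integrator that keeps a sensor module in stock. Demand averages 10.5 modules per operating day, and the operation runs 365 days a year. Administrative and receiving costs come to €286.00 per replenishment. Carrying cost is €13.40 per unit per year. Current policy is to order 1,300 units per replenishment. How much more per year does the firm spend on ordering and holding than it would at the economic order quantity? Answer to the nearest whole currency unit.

Extra cost ≈ €4,133 per year

Annual demand D = 10.5 × 365 = 3,832.5.
EOQ = √(2DS/H) = √(2 × 3,832.5 × 286 / 13.4) ≈ 404.47.
Cost at Q* = (D/Q*)S + (Q*/2)H = √(2DSH) ≈ €5,419.90.
Cost at Q = 1,300: (3,832.5/1,300)×286 + (1,300/2)×13.4 = €843.15 + €8,710.00 = €9,553.15.
Excess = €9,553.15 − €5,419.90 = €4,133.25.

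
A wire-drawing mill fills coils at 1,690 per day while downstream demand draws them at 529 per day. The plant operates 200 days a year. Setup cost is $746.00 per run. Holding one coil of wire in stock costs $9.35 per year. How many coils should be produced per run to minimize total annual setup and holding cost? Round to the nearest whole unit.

Q* ≈ 4,957 coils

Annual demand D = 529 × 200 = 105,800.
Production build-up factor (1 − d/p) = 1 − 529/1,690 = 0.6870.
Q* = √(2DS / (H(1 − d/p))) = √(2 × 105,800 × 746 / (9.35 × 0.6870)).
= √(157,853,600 / 6.4233) ≈ 4957.340.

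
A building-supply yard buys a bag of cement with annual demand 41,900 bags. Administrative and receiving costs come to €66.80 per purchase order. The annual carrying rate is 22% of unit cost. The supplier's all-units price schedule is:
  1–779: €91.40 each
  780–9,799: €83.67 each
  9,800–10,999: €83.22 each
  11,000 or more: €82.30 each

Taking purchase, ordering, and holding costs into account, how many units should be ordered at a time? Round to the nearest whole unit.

Holding cost per unit per year at price C is H = 0.22·C.
Candidates are each tier's EOQ (if it falls in that tier) and each price-break quantity.
EOQ at €91.40 = 527.6 (feasible in tier 1): TC = 41,900×€91.40 + (41,900/527.6)×66.8 + (527.6/2)×0.22×€91.40 = €3,840,269.49.
EOQ at €83.67 = 551.5 < 780, so use break Q=780: TC = 41,900×€83.67 + (41,900/780.0)×66.8 + (780.0/2)×0.22×€83.67 = €3,516,540.24.
EOQ at €83.22 = 552.9 < 9800, so use break Q=9800: TC = 41,900×€83.22 + (41,900/9800.0)×66.8 + (9800.0/2)×0.22×€83.22 = €3,576,914.76.
EOQ at €82.30 = 556.0 < 11000, so use break Q=11000: TC = 41,900×€82.30 + (41,900/11000.0)×66.8 + (11000.0/2)×0.22×€82.30 = €3,548,207.45.
Lowest total cost is €3,516,540.24 at Q = 780.0.

Q* ≈ 780 bags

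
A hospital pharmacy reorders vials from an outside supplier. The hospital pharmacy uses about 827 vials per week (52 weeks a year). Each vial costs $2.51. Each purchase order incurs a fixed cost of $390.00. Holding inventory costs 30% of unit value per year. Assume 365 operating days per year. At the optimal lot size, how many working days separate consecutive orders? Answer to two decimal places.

Annual demand D = 827 × 52 = 43,004.
Holding cost H = 0.30 × $2.51 = $0.7530 per unit per year.
The optimal lot size = √(2DS/H) = √(2 × 43,004 × 390 / 0.753) ≈ 6674.28.
Cycle time = Q*/D × 365 = 6674.28 / 43,004 × 365 ≈ 56.648 days.

T ≈ 56.65 days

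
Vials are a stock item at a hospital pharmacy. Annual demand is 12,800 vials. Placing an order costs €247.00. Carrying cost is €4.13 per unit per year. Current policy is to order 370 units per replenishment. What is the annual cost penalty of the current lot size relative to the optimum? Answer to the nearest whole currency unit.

EOQ = √(2DS/H) = √(2 × 12,800 × 247 / 4.13) ≈ 1237.35.
Cost at Q* = (D/Q*)S + (Q*/2)H = √(2DSH) ≈ €5,110.27.
Cost at Q = 370: (12,800/370)×247 + (370/2)×4.13 = €8,544.86 + €764.05 = €9,308.91.
Excess = €9,308.91 − €5,110.27 = €4,198.65.

Extra cost ≈ €4,199 per year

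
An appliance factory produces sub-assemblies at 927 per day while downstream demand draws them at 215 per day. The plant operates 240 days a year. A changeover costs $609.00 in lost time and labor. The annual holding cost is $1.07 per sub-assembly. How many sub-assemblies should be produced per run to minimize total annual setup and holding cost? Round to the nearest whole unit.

Annual demand D = 215 × 240 = 51,600.
Production build-up factor (1 − d/p) = 1 − 215/927 = 0.7681.
Q* = √(2DS / (H(1 − d/p))) = √(2 × 51,600 × 609 / (1.07 × 0.7681)).
= √(62,848,800 / 0.8218) ≈ 8744.933.

Q* ≈ 8,745 sub-assemblies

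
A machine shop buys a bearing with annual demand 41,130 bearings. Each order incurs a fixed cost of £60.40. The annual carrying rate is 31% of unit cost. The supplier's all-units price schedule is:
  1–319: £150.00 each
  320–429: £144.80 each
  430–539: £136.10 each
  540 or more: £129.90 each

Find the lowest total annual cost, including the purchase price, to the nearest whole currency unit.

TC* ≈ £5,358,260

Holding cost per unit per year at price C is H = 0.31·C.
For each price level, check whether its EOQ is feasible; otherwise the best quantity at that price is the breakpoint.
Tier 1 (£150.00): EOQ = 326.9 exceeds tier's upper bound 319, so this tier is dominated.
EOQ at £144.80 = 332.7 (feasible in tier 2): TC = 41,130×£144.80 + (41,130/332.7)×60.4 + (332.7/2)×0.31×£144.80 = £5,970,558.06.
EOQ at £136.10 = 343.2 < 430, so use break Q=430: TC = 41,130×£136.10 + (41,130/430.0)×60.4 + (430.0/2)×0.31×£136.10 = £5,612,641.40.
EOQ at £129.90 = 351.3 < 540, so use break Q=540: TC = 41,130×£129.90 + (41,130/540.0)×60.4 + (540.0/2)×0.31×£129.90 = £5,358,260.10.
Lowest total cost among the candidates is at Q = 540.0.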